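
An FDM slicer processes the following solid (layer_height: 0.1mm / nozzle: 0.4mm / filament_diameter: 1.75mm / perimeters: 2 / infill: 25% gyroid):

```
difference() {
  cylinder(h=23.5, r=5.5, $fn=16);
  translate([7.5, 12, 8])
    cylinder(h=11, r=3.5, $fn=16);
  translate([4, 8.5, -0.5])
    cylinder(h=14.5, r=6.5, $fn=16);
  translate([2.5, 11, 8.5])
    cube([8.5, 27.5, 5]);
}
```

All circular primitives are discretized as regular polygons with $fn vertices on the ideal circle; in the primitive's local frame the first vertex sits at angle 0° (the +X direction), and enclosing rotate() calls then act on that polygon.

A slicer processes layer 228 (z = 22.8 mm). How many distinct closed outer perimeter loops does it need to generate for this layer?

1

At z = 22.8 mm: the r=5.5 cylinder contributes a regular 16-gon of circumradius 5.5; the cylinder at (7.5, 12) does not reach this height (z outside [8, 19]); the cylinder at (4, 8.5) is not intersected at this z (z outside [-0.5, 14]); the cube at (2.5, 11) does not reach this height (z outside [8.5, 13.5]); Subtracting the remaining from the first: none of the subtracted shapes is present at this height, so the r=5.5 cylinder is unchanged — 1 connected region. The result has 1 disconnected region.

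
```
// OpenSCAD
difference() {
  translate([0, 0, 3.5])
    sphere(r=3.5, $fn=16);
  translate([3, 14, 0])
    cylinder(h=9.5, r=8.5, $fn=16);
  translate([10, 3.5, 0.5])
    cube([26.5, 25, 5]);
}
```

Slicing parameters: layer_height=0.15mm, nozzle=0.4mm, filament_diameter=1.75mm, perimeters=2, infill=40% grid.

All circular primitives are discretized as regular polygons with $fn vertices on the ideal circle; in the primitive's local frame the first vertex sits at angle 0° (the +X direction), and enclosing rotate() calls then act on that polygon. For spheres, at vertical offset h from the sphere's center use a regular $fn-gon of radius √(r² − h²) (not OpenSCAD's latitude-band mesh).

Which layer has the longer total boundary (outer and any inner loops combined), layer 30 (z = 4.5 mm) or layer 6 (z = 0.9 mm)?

Layer 30 (z = 4.5): the sphere: section is a regular 16-gon, circumradius = √(r²−h²) = √(3.5²−1²) = 3.354 (perimeter = 2·16·3.354·sin(180°/16) = 20.94 mm); the r=8.5 cylinder at (3, 14) contributes a regular 16-gon of circumradius 8.5 (perimeter = 2·16·8.500·sin(180°/16) = 53.06 mm); the cube at (10, 3.5) is present — its section is the full 26.5×25 rectangle (perimeter 103.00 mm); Taking the first minus the rest: starting from the r=3.5 sphere, the r=8.5 cylinder at (3, 14) misses the remaining region (no effect); the 26.5×25 cube at (10, 3.5) misses the remaining region (no effect) — boundary = 20.94 mm. So its perimeter = 20.94 mm. Layer 6 (z = 0.9): the r=3.5 sphere slices to a regular 16-gon of circumradius 2.343 (√(r²−h²) with h=2.6 from center) (perimeter = 2·16·2.343·sin(180°/16) = 14.63 mm); the r=8.5 cylinder at (3, 14) contributes a regular 16-gon of circumradius 8.5 (perimeter = 2·16·8.500·sin(180°/16) = 53.06 mm); the 26.5×25 cube at (10, 3.5) contributes its full rectangle (perimeter 103.00 mm); Subtracting the remaining from the first: starting from the r=3.5 sphere, the r=8.5 cylinder at (3, 14) misses the remaining region (no effect); the 26.5×25 cube at (10, 3.5) misses the remaining region (no effect) — boundary = 14.63 mm. So its perimeter = 14.63 mm. Layer 30 is larger (20.94 vs 14.63 mm).

layer 30 (z = 4.5 mm)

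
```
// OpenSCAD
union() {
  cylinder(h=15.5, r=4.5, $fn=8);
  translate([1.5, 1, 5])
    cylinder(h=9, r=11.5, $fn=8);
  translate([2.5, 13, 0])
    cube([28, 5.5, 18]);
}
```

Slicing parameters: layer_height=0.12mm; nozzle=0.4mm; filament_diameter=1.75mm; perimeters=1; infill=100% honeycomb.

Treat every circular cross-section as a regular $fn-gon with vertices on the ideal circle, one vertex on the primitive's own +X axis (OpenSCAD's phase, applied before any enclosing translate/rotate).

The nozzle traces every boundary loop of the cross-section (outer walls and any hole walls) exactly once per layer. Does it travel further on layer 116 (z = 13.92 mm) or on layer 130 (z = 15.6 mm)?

layer 116 (z = 13.92 mm)

Layer 116 (z = 13.92): the cylinder: section is a regular 8-gon, circumradius r=4.5 (perimeter = 2·8·4.500·sin(180°/8) = 27.55 mm); the r=11.5 cylinder at (1.5, 1) contributes a regular 8-gon of circumradius 11.5 (perimeter = 2·8·11.500·sin(180°/8) = 70.41 mm); the 28×5.5 cube at (2.5, 13) contributes its full rectangle (perimeter 67.00 mm); Combining (union): the regions partially overlap (shared area 57.28 mm²), so the edge portions inside another operand are dropped and the merged outline is re-measured after clipping — boundary = 137.41 mm. So its perimeter = 137.41 mm. Layer 130 (z = 15.6): the cylinder is not intersected at this z (z outside [0, 15.5]); the cylinder at (1.5, 1) is absent (z outside [5, 14]); the cube at (2.5, 13) (footprint 28×5.5) is included at this height (perimeter 67.00 mm); Taking the union: only the 28×5.5 cube at (2.5, 13) is present, so the union is just that shape — boundary = 67.00 mm. So its perimeter = 67.00 mm. Layer 116 is larger (137.41 vs 67.00 mm).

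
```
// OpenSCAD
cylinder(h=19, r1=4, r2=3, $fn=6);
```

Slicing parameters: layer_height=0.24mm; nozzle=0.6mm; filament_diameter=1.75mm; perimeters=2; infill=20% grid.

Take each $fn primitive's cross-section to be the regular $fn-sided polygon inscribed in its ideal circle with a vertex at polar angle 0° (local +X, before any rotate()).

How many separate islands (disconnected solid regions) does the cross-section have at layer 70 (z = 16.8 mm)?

At z = 16.8 mm: the cone (r1=4→r2=3) has section circumradius 3.116 here — a regular 6-gon. Overall, the cross-section is a single solid region. Island count = 1.

1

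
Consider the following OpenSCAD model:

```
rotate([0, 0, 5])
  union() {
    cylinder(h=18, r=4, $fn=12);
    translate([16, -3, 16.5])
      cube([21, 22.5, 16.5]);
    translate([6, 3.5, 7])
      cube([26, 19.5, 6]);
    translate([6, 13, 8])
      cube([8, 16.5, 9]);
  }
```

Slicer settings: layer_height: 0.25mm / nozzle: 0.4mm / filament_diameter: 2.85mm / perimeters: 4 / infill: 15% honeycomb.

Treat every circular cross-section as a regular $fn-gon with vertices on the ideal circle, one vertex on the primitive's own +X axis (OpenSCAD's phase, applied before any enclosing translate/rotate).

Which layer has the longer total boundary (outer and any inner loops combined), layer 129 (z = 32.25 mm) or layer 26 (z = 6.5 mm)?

layer 129 (z = 32.25 mm)

Layer 129 (z = 32.25): the cylinder is absent (z outside [0, 18]); the 21×22.5 cube at (16, -3) contributes its full rectangle (perimeter 87.00 mm); the cube at (6, 3.5) does not reach this height (z outside [7, 13]); the cube at (6, 13) does not reach this height (z outside [8, 17]); Combining (union): only the 21×22.5 cube at (16, -3) is present, so the union is just that shape — boundary = 87.00 mm; (rotated 5° about Z; rotation is an isometry so areas/perimeters/island counts are preserved). So its perimeter = 87.00 mm. Layer 26 (z = 6.5): the r=4 cylinder gives a regular 12-gon of circumradius 4 (constant along its height) (perimeter = 2·12·4.000·sin(180°/12) = 24.85 mm); the cube at (16, -3) is not intersected at this z (z outside [16.5, 33]); the cube at (6, 3.5) is absent (z outside [7, 13]); the cube at (6, 13) does not reach this height (z outside [8, 17]); Merging all regions: only the r=4 cylinder is present, so the union is just that shape — boundary = 24.85 mm; (rotated 5° about Z; rotation is an isometry so areas/perimeters/island counts are preserved). So its perimeter = 24.85 mm. Layer 129 is larger (87.00 vs 24.85 mm).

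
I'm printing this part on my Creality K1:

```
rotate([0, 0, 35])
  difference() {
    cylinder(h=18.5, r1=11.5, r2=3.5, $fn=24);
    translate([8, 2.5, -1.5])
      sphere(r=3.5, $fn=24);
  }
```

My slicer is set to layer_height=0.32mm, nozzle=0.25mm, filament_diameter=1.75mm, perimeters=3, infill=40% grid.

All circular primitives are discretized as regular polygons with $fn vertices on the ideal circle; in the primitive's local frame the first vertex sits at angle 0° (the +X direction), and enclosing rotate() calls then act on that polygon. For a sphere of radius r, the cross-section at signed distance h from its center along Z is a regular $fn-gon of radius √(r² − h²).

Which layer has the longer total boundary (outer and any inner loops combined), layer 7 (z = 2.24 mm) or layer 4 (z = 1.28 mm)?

layer 4 (z = 1.28 mm)

Layer 7 (z = 2.24): the cone (r1=11.5→r2=3.5) has section circumradius 10.531 here — a regular 24-gon (perimeter = 2·24·10.531·sin(180°/24) = 65.98 mm); the sphere at (8, 2.5) is not intersected at this z (|z−center|=3.740 > r=3.5); After the difference (first − rest): none of the subtracted shapes is present at this height, so the cone is unchanged — boundary = 65.98 mm; (rotated 35° about Z; rotation is an isometry so areas/perimeters/island counts are preserved). So its perimeter = 65.98 mm. Layer 4 (z = 1.28): the cone contributes a regular 24-gon of circumradius 10.946 (interpolated between r1=11.5 and r2=3.5 at t=0.069) (perimeter = 2·24·10.946·sin(180°/24) = 68.58 mm); the r=3.5 sphere at (8, 2.5) contributes a regular 24-gon of circumradius √(3.5²−2.78²) = 2.126 (perimeter = 2·24·2.126·sin(180°/24) = 13.32 mm); Subtracting the remaining from the first: starting from the cone, the r=3.5 sphere at (8, 2.5) lies wholly inside it (removes its full 14.04 mm² and its 13.32 mm outline becomes a hole wall) — boundary (outer + 1 inner loop) = 81.91 mm; (rotated 35° about Z; rotation is an isometry so areas/perimeters/island counts are preserved). So its perimeter = 81.91 mm. Layer 4 is larger (81.91 vs 65.98 mm).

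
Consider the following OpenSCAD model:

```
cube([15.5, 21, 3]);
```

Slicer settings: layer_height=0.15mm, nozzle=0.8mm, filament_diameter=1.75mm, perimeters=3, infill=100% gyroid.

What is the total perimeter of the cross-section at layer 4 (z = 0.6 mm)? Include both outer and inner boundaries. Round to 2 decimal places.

At z = 0.6 mm: the cube is present — its section is the full 15.5×21 rectangle (perimeter 73.00 mm). Overall, the cross-section is a single solid region. Total boundary length (outer) = 73.00 mm.

73.00 mm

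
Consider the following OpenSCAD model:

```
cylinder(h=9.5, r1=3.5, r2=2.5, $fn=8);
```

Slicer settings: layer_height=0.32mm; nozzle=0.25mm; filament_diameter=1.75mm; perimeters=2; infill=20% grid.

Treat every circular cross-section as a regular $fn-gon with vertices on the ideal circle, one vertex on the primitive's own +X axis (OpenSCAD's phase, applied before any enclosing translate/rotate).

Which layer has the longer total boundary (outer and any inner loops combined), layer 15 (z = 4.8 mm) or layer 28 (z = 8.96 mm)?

layer 15 (z = 4.8 mm)

Layer 15 (z = 4.8): the cone contributes a regular 8-gon of circumradius 2.995 (interpolated between r1=3.5 and r2=2.5 at t=0.505) (perimeter = 2·8·2.995·sin(180°/8) = 18.34 mm). So its perimeter = 18.34 mm. Layer 28 (z = 8.96): the cone (r1=3.5→r2=2.5) has section circumradius 2.557 here — a regular 8-gon (perimeter = 2·8·2.557·sin(180°/8) = 15.66 mm). So its perimeter = 15.66 mm. Layer 15 is larger (18.34 vs 15.66 mm).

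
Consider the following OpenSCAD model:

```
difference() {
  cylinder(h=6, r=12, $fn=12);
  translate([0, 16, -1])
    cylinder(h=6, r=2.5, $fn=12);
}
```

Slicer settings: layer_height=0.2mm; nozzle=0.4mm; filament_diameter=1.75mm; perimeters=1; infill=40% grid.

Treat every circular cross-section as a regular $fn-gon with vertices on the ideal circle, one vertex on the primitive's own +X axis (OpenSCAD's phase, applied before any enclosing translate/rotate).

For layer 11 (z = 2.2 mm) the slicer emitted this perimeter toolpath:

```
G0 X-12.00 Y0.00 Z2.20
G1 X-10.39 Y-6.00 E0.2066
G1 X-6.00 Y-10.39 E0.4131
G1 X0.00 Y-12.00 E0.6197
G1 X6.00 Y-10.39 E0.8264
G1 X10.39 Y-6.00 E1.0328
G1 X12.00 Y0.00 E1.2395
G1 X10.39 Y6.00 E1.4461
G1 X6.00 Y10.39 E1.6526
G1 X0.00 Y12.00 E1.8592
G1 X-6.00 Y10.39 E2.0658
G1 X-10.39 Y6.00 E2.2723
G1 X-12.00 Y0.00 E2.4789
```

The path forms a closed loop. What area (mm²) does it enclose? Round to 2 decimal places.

431.90 mm²

Apply the shoelace formula to the sequence of (X, Y) vertices; enclosed area = 431.90 mm².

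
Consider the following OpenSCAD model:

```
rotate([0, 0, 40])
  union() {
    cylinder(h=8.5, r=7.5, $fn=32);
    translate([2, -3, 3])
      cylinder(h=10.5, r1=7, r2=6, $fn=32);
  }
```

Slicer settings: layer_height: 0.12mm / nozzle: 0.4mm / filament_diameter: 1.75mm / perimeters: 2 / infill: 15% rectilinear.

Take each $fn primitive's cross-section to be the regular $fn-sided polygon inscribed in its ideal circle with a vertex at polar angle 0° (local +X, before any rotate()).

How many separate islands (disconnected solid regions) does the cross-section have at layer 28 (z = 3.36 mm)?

At z = 3.36 mm: the r=7.5 cylinder gives a regular 32-gon of circumradius 7.5 (constant along its height); the cone at (2, -3): at t=0.034 of its height the radius interpolates to r₁+(r₂−r₁)t = 6.966, giving a regular 32-gon of that circumradius; Merging all regions: the regions partially overlap (shared area 111.49 mm²), so overlapping operands fuse into one piece — 1 connected region; (whole slice rotated 40° about Z — lengths, areas and connectivity unchanged). Overall, the cross-section is a single solid region. Island count = 1.

1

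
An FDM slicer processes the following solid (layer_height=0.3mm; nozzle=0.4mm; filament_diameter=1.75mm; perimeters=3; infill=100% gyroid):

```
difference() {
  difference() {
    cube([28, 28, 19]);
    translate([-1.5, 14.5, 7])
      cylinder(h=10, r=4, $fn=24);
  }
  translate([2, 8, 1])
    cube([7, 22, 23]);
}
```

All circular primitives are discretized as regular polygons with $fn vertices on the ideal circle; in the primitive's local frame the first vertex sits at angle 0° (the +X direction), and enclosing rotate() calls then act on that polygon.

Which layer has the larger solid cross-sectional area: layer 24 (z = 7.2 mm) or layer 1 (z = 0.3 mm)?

layer 1 (z = 0.3 mm)

Layer 24 (z = 7.2): the cube (footprint 28×28) is included at this height (area 784.00 mm²); the r=4 cylinder at (-1.5, 14.5) contributes a regular 24-gon of circumradius 4 (area = (24/2)·4.000²·sin(360°/24) = 49.69 mm²); After the difference (first − rest): starting from the 28×28 cube (784.00 mm²), the r=4 cylinder at (-1.5, 14.5) partially overlaps it — only the 13.20 mm² overlap (of its 49.69 mm²) is removed, clipping the outline — area = 770.80 mm²; the cube at (2, 8) (footprint 7×22) is included at this height (area 154.00 mm²); Subtracting the remaining from the first: starting from the result so far (770.80 mm²), the 7×22 cube at (2, 8) partially overlaps it — only the 138.79 mm² overlap (of its 154.00 mm²) is removed, clipping the outline — area = 632.01 mm². So its area = 632.01 mm². Layer 1 (z = 0.3): the 28×28 cube contributes its full rectangle (area 784.00 mm²); the cylinder at (-1.5, 14.5) does not reach this height (z outside [7, 17]); After the difference (first − rest): none of the subtracted shapes is present at this height, so the 28×28 cube is unchanged — area = 784.00 mm²; the cube at (2, 8) is absent (z outside [1, 24]); After the difference (first − rest): none of the subtracted shapes is present at this height, so that combined region is unchanged — area = 784.00 mm². So its area = 784.00 mm². Layer 1 is larger (784.00 vs 632.01 mm²).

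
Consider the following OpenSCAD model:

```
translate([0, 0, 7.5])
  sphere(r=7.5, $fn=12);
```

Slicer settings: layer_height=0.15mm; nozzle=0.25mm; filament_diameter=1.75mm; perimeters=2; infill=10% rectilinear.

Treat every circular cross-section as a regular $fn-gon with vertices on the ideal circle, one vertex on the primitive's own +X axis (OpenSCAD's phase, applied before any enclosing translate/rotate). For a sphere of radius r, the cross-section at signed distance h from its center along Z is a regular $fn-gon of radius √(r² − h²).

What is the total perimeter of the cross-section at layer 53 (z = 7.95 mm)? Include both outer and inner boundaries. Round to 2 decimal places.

46.50 mm

At z = 7.95 mm: the r=7.5 sphere slices to a regular 12-gon of circumradius 7.486 (√(r²−h²) with h=0.45 from center) (perimeter = 2·12·7.486·sin(180°/12) = 46.50 mm). Overall, the cross-section is a single solid region. Total boundary length (outer) = 46.50 mm.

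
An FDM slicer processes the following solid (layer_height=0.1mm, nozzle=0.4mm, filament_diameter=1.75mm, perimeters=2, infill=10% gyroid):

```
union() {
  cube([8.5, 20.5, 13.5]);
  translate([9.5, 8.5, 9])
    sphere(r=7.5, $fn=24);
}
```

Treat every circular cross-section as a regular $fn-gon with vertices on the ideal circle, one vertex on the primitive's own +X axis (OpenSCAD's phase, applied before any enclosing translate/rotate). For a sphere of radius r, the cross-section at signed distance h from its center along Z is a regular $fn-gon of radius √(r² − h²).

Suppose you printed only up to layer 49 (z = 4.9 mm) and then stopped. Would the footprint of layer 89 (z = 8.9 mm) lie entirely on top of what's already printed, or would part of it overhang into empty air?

part overhangs

Compare the two slices. At z = 4.9: the cube is present — its section is the full 8.5×20.5 rectangle (area 174.25 mm²); the sphere at (9.5, 8.5): section is a regular 24-gon, circumradius = √(r²−h²) = √(7.5²−4.1²) = 6.280 (area = (24/2)·6.280²·sin(360°/24) = 122.49 mm²); Taking the union: the regions partially overlap — summed areas 296.74 mm² minus the doubly-counted overlap 48.82 mm² gives 247.93 mm² — area = 247.93 mm². At z = 8.9: the cube (footprint 8.5×20.5) is included at this height (area 174.25 mm²); the r=7.5 sphere at (9.5, 8.5) contributes a regular 24-gon of circumradius √(7.5²−0.1²) = 7.499 (area = (24/2)·7.499²·sin(360°/24) = 174.67 mm²); Taking the union: the regions partially overlap — summed areas 348.92 mm² minus the doubly-counted overlap 72.47 mm² gives 276.45 mm² — area = 276.45 mm². Checking containment: at z = 8.9 the cross-section extends beyond the z = 4.9 cross-section by about 28.53 mm².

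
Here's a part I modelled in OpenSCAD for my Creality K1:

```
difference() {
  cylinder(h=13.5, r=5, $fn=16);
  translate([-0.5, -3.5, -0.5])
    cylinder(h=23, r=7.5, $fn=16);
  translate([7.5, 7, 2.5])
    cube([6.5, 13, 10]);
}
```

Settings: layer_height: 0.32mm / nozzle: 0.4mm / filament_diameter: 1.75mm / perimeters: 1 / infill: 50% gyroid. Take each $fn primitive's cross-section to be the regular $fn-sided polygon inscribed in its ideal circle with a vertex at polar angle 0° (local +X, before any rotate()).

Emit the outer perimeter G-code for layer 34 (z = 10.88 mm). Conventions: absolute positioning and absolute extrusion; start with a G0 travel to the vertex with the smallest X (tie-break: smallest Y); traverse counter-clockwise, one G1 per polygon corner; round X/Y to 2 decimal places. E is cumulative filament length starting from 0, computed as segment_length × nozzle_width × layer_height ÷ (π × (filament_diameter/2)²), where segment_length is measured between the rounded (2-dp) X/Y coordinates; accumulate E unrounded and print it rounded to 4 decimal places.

At z = 10.88 mm: the r=5 cylinder gives a regular 16-gon of circumradius 5 (constant along its height); the r=7.5 cylinder at (-0.5, -3.5) gives a regular 16-gon of circumradius 7.5 (constant along its height); the cube at (7.5, 7) is present — its section is the full 6.5×13 rectangle; Taking the first minus the rest: starting from the r=5 cylinder, the r=7.5 cylinder at (-0.5, -3.5) partially overlaps it — only the 69.82 mm² overlap (of its 172.21 mm²) is removed, clipping the outline; the 6.5×13 cube at (7.5, 7) misses the remaining region (no effect) — 1 connected region. The outline is a single polygon with 10 vertices. Extrusion per mm of travel: 0.4 × 0.32 / (π × 0.875²) = 0.053216. Accumulating E over each segment gives final E = 1.0247.

G0 X-3.80 Y3.14 Z10.88
G1 X-3.37 Y3.43 E0.0276
G1 X-0.50 Y4.00 E0.1833
G1 X2.37 Y3.43 E0.3390
G1 X4.60 Y1.94 E0.4818
G1 X3.54 Y3.54 E0.5839
G1 X1.91 Y4.62 E0.6879
G1 X0.00 Y5.00 E0.7916
G1 X-1.91 Y4.62 E0.8952
G1 X-3.54 Y3.54 E0.9993
G1 X-3.80 Y3.14 E1.0247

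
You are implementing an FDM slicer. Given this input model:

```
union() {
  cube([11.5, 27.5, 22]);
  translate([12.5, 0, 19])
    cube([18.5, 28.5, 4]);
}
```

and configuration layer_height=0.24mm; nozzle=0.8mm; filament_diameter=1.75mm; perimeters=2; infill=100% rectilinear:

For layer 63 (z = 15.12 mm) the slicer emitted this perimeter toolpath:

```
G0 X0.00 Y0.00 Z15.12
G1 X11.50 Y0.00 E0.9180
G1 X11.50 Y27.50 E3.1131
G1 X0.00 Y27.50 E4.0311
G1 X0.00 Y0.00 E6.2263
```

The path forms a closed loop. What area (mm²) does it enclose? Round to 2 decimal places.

316.25 mm²

Apply the shoelace formula to the sequence of (X, Y) vertices; enclosed area = 316.25 mm².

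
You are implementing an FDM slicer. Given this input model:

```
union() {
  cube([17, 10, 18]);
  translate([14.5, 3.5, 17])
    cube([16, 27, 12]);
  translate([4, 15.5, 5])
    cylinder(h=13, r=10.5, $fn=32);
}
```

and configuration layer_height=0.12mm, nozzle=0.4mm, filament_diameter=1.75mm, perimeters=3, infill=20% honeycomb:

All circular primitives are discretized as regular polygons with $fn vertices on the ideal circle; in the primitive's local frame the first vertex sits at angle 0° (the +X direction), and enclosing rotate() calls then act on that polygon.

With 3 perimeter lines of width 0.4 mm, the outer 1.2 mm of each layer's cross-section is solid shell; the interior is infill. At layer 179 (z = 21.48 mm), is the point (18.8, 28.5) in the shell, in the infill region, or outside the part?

infill

At z = 21.48 mm: the cube is not intersected at this z (z outside [0, 18]); the 16×27 cube at (14.5, 3.5) contributes its full rectangle; the cylinder at (4, 15.5) is absent (z outside [5, 18]); Combining (union): only the 16×27 cube at (14.5, 3.5) is present, so the union is just that shape — 1 connected region. Overall, the cross-section is a single solid region. The nearest boundary edge runs (30.50, 30.50)→(14.50, 30.50); distance from the point to it = 2.00 mm. The point is inside the cross-section and 2.00 mm from the nearest boundary — more than the 1.2 mm shell width (3 × 0.4), so it's in the infill interior.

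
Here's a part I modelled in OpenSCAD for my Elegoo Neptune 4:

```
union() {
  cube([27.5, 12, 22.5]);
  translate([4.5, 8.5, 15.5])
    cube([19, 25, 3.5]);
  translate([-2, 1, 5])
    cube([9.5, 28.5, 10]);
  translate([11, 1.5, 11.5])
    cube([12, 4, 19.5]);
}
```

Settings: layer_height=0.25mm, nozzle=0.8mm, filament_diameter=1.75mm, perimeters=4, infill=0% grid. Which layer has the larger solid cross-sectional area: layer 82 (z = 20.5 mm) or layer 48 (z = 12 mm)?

layer 48 (z = 12 mm)

Layer 82 (z = 20.5): the 27.5×12 cube contributes its full rectangle (area 330.00 mm²); the cube at (4.5, 8.5) is absent (z outside [15.5, 19]); the cube at (-2, 1) does not reach this height (z outside [5, 15]); the 12×4 cube at (11, 1.5) contributes its full rectangle (area 48.00 mm²); Taking the union: the 12×4 cube at (11, 1.5) lies entirely inside the 27.5×12 cube, so the union is just the 27.5×12 cube — area = 330.00 mm². So its area = 330.00 mm². Layer 48 (z = 12): the cube is present — its section is the full 27.5×12 rectangle (area 330.00 mm²); the cube at (4.5, 8.5) is absent (z outside [15.5, 19]); the cube at (-2, 1) is present — its section is the full 9.5×28.5 rectangle (area 270.75 mm²); the cube at (11, 1.5) is present — its section is the full 12×4 rectangle (area 48.00 mm²); Combining (union): the regions partially overlap — summed areas 648.75 mm² minus the doubly-counted overlap 130.50 mm² gives 518.25 mm² — area = 518.25 mm². So its area = 518.25 mm². Layer 48 is larger (518.25 vs 330.00 mm²).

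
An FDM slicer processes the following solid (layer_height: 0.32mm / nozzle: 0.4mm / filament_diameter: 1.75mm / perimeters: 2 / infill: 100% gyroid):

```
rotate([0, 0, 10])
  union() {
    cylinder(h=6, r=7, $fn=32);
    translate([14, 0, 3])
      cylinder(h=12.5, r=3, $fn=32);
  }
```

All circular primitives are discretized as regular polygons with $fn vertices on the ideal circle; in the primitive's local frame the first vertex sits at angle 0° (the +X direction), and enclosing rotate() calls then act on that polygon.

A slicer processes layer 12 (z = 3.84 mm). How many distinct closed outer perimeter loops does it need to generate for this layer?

At z = 3.84 mm: the cylinder: section is a regular 32-gon, circumradius r=7; the r=3 cylinder at (14, 0) contributes a regular 32-gon of circumradius 3; Merging all regions: the 2 present regions are separate (no shared area or edge), so areas and boundary lengths simply add and each stays a separate island — 2 connected regions; (whole slice rotated 10° about Z — lengths, areas and connectivity unchanged). The result has 2 disconnected regions.

2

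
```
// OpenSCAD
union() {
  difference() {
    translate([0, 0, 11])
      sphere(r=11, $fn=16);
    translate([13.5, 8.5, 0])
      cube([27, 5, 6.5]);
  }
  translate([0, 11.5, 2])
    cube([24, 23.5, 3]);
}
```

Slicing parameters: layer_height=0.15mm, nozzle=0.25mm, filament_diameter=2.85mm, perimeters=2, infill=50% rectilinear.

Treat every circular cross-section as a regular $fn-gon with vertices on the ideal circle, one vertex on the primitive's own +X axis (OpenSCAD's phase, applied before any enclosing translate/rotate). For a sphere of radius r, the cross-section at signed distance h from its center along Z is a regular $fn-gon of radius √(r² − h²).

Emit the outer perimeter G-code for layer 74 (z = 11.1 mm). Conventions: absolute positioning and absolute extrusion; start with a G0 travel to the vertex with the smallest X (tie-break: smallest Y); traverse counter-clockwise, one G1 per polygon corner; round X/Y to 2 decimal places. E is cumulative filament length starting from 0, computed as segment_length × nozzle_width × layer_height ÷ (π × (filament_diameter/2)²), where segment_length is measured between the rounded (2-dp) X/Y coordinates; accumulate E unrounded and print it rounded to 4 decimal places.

G0 X-11.00 Y0.00 Z11.10
G1 X-10.16 Y-4.21 E0.0252
G1 X-7.78 Y-7.78 E0.0505
G1 X-4.21 Y-10.16 E0.0757
G1 X0.00 Y-11.00 E0.1009
G1 X4.21 Y-10.16 E0.1261
G1 X7.78 Y-7.78 E0.1514
G1 X10.16 Y-4.21 E0.1766
G1 X11.00 Y0.00 E0.2018
G1 X10.16 Y4.21 E0.2271
G1 X7.78 Y7.78 E0.2523
G1 X4.21 Y10.16 E0.2775
G1 X0.00 Y11.00 E0.3027
G1 X-4.21 Y10.16 E0.3280
G1 X-7.78 Y7.78 E0.3532
G1 X-10.16 Y4.21 E0.3784
G1 X-11.00 Y0.00 E0.4037

At z = 11.1 mm: the r=11 sphere contributes a regular 16-gon of circumradius √(11²−0.1²) = 11.000; the cube at (13.5, 8.5) is not intersected at this z (z outside [0, 6.5]); Taking the first minus the rest: none of the subtracted shapes is present at this height, so the r=11 sphere is unchanged — 1 connected region; the cube at (0, 11.5) does not reach this height (z outside [2, 5]); Merging all regions: only that combined region is present, so the union is just that shape — 1 connected region. The outline is a single polygon with 16 vertices. Extrusion per mm of travel: 0.25 × 0.15 / (π × 1.425²) = 0.005878. Accumulating E over each segment gives final E = 0.4037.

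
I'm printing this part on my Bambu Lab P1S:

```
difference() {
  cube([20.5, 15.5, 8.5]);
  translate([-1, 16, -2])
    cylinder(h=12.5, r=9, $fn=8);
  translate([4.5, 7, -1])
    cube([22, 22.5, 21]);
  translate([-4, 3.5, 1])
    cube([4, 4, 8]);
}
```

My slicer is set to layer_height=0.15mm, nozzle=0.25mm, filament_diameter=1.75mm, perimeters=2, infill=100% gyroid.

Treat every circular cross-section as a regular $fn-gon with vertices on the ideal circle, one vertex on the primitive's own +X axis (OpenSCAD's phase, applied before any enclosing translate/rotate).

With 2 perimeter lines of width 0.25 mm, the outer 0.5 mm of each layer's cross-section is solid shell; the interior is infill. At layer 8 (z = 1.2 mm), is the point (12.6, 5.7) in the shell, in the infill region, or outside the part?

At z = 1.2 mm: the cube is present — its section is the full 20.5×15.5 rectangle; the r=9 cylinder at (-1, 16) gives a regular 8-gon of circumradius 9 (constant along its height); the cube at (4.5, 7) (footprint 22×22.5) is included at this height; the 4×4 cube at (-4, 3.5) contributes its full rectangle; After the difference (first − rest): starting from the 20.5×15.5 cube, the r=9 cylinder at (-1, 16) partially overlaps it — only the 44.53 mm² overlap (of its 229.10 mm²) is removed, clipping the outline; the 22×22.5 cube at (4.5, 7) partially overlaps it — only the 123.66 mm² overlap (of its 495.00 mm²) is removed, clipping the outline; the 4×4 cube at (-4, 3.5) misses the remaining region (no effect) — 1 connected region. Overall, the cross-section is a single solid region. The nearest boundary edge runs (4.50, 7.00)→(20.50, 7.00); distance from the point to it = 1.30 mm. The point is inside the cross-section and 1.30 mm from the nearest boundary — more than the 0.5 mm shell width (2 × 0.25), so it's in the infill interior.

infill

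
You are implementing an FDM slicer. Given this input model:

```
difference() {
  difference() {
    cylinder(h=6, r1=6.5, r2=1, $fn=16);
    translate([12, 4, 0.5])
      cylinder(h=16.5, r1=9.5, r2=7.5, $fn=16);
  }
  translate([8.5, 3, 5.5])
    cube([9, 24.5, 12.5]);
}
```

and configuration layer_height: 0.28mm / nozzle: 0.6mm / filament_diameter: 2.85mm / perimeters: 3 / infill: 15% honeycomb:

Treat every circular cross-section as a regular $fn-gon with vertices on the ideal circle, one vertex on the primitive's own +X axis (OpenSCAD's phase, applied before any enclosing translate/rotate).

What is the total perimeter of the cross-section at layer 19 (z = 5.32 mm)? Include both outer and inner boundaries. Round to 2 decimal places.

10.13 mm

At z = 5.32 mm: the cone: at t=0.887 of its height the radius interpolates to r₁+(r₂−r₁)t = 1.623, giving a regular 16-gon of that circumradius (perimeter = 2·16·1.623·sin(180°/16) = 10.13 mm); the cone at (12, 4) contributes a regular 16-gon of circumradius 8.916 (interpolated between r1=9.5 and r2=7.5 at t=0.292) (perimeter = 2·16·8.916·sin(180°/16) = 55.66 mm); After the difference (first − rest): starting from the cone, the cone at (12, 4) misses the remaining region (no effect) — boundary = 10.13 mm; the cube at (8.5, 3) is absent (z outside [5.5, 18]); After the difference (first − rest): none of the subtracted shapes is present at this height, so the result so far is unchanged — boundary = 10.13 mm. Overall, the cross-section is a single solid region. Total boundary length (outer) = 10.13 mm.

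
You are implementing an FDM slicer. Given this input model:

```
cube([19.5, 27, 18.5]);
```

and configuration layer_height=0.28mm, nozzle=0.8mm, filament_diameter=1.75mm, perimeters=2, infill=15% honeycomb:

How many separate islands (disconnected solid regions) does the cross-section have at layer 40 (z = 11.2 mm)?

1

At z = 11.2 mm: the cube (footprint 19.5×27) is included at this height. Overall, the cross-section is a single solid region. Island count = 1.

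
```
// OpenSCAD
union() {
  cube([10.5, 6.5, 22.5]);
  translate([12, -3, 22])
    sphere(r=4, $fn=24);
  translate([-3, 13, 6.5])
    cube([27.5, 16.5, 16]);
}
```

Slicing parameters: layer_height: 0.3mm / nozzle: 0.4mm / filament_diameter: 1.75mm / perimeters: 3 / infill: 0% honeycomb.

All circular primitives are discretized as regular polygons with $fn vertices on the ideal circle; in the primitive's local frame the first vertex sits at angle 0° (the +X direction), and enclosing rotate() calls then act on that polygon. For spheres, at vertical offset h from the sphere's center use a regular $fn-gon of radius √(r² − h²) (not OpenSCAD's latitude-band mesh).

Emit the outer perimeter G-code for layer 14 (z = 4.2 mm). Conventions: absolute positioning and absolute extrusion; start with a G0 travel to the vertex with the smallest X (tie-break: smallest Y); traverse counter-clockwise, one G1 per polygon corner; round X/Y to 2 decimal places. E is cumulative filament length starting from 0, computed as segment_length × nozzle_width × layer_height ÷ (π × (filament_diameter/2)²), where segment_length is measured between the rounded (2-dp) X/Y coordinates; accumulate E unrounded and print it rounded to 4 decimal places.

G0 X0.00 Y0.00 Z4.20
G1 X10.50 Y0.00 E0.5238
G1 X10.50 Y6.50 E0.8481
G1 X0.00 Y6.50 E1.3720
G1 X0.00 Y0.00 E1.6963

At z = 4.2 mm: the 10.5×6.5 cube contributes its full rectangle; the sphere at (12, -3) is not intersected at this z (|z−center|=17.800 > r=4); the cube at (-3, 13) is absent (z outside [6.5, 22.5]); Taking the union: only the 10.5×6.5 cube is present, so the union is just that shape — 1 connected region. The outline is a single polygon with 4 vertices. Extrusion per mm of travel: 0.4 × 0.3 / (π × 0.875²) = 0.049890. Accumulating E over each segment gives final E = 1.6963.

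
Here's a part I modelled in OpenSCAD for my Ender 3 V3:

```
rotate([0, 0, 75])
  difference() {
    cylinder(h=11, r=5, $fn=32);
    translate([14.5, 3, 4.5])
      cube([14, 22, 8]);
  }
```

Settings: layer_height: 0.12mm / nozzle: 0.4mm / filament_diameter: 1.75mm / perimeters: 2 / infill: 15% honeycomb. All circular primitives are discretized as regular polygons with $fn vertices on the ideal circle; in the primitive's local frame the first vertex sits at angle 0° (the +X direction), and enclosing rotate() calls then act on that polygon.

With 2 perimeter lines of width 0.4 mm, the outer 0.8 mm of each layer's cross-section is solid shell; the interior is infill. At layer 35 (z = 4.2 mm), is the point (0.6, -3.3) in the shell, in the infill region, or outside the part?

At z = 4.2 mm: the r=5 cylinder gives a regular 32-gon of circumradius 5 (constant along its height); the cube at (14.5, 3) is absent (z outside [4.5, 12.5]); After the difference (first − rest): none of the subtracted shapes is present at this height, so the r=5 cylinder is unchanged — 1 connected region; (whole slice rotated 75° about Z — lengths, areas and connectivity unchanged). Overall, the cross-section is a single solid region. Undo the 75° rotation: the query point maps to (-3.032, -1.434) in the un-rotated model frame. The nearest boundary edge runs (-4.62, -1.91)→(-4.16, -2.78); distance from the point to it = 1.63 mm. The point is inside the cross-section and 1.63 mm from the nearest boundary — more than the 0.8 mm shell width (2 × 0.4), so it's in the infill interior.

infill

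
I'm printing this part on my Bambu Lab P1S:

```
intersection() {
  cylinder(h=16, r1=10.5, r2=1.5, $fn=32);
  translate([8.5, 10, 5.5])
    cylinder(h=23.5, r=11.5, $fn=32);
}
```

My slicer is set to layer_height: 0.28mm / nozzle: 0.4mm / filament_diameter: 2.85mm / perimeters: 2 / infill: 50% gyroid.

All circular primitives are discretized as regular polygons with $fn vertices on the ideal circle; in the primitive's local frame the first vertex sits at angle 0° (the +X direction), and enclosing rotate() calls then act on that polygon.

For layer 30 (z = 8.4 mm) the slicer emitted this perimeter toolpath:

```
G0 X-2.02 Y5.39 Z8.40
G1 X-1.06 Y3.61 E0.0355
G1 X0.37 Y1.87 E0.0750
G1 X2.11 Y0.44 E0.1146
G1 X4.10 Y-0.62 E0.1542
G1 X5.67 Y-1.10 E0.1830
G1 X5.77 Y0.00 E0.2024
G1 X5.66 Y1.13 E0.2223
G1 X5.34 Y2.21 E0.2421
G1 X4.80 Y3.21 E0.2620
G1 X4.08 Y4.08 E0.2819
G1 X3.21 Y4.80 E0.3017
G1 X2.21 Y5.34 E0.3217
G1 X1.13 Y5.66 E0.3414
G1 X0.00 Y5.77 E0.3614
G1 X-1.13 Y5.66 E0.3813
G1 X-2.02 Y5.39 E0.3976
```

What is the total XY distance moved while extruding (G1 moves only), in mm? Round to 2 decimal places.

Sum the Euclidean lengths of each G1 segment: total = 22.65 mm.

22.65 mm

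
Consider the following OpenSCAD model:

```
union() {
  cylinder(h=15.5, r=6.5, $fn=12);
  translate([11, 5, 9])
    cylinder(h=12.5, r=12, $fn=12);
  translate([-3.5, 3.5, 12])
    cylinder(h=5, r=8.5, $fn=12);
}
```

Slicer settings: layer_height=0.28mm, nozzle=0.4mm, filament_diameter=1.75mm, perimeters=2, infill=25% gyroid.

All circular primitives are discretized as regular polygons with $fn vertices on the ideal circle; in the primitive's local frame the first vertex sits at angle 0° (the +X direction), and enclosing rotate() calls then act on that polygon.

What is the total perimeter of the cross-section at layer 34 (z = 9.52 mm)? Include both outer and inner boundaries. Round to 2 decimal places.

At z = 9.52 mm: the cylinder: section is a regular 12-gon, circumradius r=6.5 (perimeter = 2·12·6.500·sin(180°/12) = 40.38 mm); the r=12 cylinder at (11, 5) contributes a regular 12-gon of circumradius 12 (perimeter = 2·12·12.000·sin(180°/12) = 74.54 mm); the cylinder at (-3.5, 3.5) is not intersected at this z (z outside [12, 17]); Combining (union): the regions partially overlap (shared area 51.74 mm²), so the edge portions inside another operand are dropped and the merged outline is re-measured after clipping — boundary = 86.10 mm. Overall, the cross-section is a single solid region. Total boundary length (outer) = 86.10 mm.

86.10 mm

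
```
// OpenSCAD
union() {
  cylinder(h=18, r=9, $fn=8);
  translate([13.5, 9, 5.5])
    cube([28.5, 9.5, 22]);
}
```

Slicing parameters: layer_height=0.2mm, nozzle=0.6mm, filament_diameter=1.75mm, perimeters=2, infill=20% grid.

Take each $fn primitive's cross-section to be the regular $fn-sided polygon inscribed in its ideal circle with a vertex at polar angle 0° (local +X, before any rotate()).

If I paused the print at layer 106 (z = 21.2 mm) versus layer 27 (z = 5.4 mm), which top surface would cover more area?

Layer 106 (z = 21.2): the cylinder is not intersected at this z (z outside [0, 18]); the cube at (13.5, 9) (footprint 28.5×9.5) is included at this height (area 270.75 mm²); Combining (union): only the 28.5×9.5 cube at (13.5, 9) is present, so the union is just that shape — area = 270.75 mm². So its area = 270.75 mm². Layer 27 (z = 5.4): the cylinder: section is a regular 8-gon, circumradius r=9 (area = (8/2)·9.000²·sin(360°/8) = 229.10 mm²); the cube at (13.5, 9) is absent (z outside [5.5, 27.5]); Merging all regions: only the r=9 cylinder is present, so the union is just that shape — area = 229.10 mm². So its area = 229.10 mm². Layer 106 is larger (270.75 vs 229.10 mm²).

layer 106 (z = 21.2 mm)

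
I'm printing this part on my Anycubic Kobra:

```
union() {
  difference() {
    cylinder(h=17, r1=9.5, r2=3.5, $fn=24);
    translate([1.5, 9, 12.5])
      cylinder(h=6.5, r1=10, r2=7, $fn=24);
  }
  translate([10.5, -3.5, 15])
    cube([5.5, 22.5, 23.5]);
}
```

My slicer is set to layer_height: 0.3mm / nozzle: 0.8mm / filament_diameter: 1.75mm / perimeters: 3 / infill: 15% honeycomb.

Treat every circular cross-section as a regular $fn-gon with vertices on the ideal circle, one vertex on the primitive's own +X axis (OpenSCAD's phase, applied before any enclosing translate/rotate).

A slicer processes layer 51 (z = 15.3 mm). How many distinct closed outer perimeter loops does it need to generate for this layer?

At z = 15.3 mm: the cone: at t=0.900 of its height the radius interpolates to r₁+(r₂−r₁)t = 4.100, giving a regular 24-gon of that circumradius; the cone at (1.5, 9) (r1=10→r2=7) has section circumradius 8.708 here — a regular 24-gon; After the difference (first − rest): starting from the cone, the cone at (1.5, 9) partially overlaps it — only the 19.86 mm² overlap (of its 235.50 mm²) is removed, clipping the outline — 1 connected region; the cube at (10.5, -3.5) is present — its section is the full 5.5×22.5 rectangle; Taking the union: the 2 present regions are separate (no shared area or edge), so areas and boundary lengths simply add and each stays a separate island — 2 connected regions. The result has 2 disconnected regions.

2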